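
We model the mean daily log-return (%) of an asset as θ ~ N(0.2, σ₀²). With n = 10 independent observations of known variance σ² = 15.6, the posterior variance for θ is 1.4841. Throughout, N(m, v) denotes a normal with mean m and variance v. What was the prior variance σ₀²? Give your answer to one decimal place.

Posterior precision equals prior precision plus data precision: 1/σ_n² = 1/σ₀² + n/σ².
So 1/σ₀² = 1/1.4841 − 10/15.6 = 0.673809 − 0.641026 = 0.032783.
Hence σ₀² = 1/0.032783 ≈ 30.5.

σ₀² = 30.5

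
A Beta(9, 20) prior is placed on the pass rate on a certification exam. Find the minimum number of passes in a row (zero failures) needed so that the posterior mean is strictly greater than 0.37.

k = 3

After k passes and 0 failures the posterior is Beta(9+k, 20), with mean (9+k)/(9+20+k).
Set (9+k)/(29+k) > 0.37 and solve: k > (0.37·29 − 9)/(1 − 0.37) = 2.746.
The smallest integer exceeding 2.746 is 3, and checking k=3: (12)/(32) = 0.3750 > 0.37.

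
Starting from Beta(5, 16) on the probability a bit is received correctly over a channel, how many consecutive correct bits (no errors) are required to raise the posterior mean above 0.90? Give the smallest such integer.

After k correct bits and 0 errors the posterior is Beta(5+k, 16), with mean (5+k)/(5+16+k).
Set (5+k)/(21+k) > 0.90 and solve: k > (0.90·21 − 5)/(1 − 0.90) = 139.000.
The smallest integer exceeding 139.000 is 140.

k = 140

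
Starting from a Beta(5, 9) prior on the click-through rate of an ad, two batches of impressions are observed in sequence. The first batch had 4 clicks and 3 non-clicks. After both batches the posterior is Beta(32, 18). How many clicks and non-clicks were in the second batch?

Sequential conjugate updates are equivalent to a single update on the pooled data, so total successes = posterior α − prior α and total failures = posterior β − prior β.
Total across both batches: 32−5=27 clicks, 18−9=9 non-clicks.
Subtract the first batch: 27−4=23 clicks and 9−3=6 non-clicks.

23 clicks and 6 non-clicks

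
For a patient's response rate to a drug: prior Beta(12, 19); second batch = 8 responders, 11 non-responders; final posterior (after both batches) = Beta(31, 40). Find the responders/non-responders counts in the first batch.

Sequential conjugate updates are equivalent to a single update on the pooled data, so total successes = posterior α − prior α and total failures = posterior β − prior β.
Total across both batches: 31−12=19 responders, 40−19=21 non-responders.
Subtract the second batch: 19−8=11 responders and 21−11=10 non-responders.

11 responders and 10 non-responders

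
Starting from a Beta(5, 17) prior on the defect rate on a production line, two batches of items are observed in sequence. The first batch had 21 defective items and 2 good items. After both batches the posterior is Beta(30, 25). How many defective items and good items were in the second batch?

4 defective items and 6 good items

Because Beta–binomial updating is additive in the counts, the combined data contributed (α_post−α_prior, β_post−β_prior) successes and failures.
Total across both batches: 30−5=25 defective items, 25−17=8 good items.
Subtract the first batch: 25−21=4 defective items and 8−2=6 good items.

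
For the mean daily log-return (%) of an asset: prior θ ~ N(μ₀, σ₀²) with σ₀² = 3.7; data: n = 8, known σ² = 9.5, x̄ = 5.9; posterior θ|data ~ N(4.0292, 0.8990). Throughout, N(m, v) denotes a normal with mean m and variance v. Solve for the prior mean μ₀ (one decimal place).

μ₀ = -1.8

The posterior mean is a precision-weighted average: μ_n = (τ₀μ₀ + τ_data·x̄)/(τ₀+τ_data), with τ₀=1/σ₀² and τ_data=n/σ².
Here τ₀ = 1/3.7 = 0.270270 and τ_data = 8/9.5 = 0.842105, so τ_n = 1.112375.
Rearranging for μ₀: μ₀ = (μ_n·τ_n − τ_data·x̄)/τ₀ = (4.0292·1.112375 − 0.842105·5.9) / 0.270270 = -0.486438/0.270270 ≈ -1.8.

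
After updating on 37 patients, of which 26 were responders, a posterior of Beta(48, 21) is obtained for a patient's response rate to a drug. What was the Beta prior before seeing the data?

Beta(22, 10)

A Beta(a, b) prior with s successes and f failures in binomial data gives a Beta(a+s, b+f) posterior.
So a = 48 − 26 = 22 and b = 21 − 11 = 10.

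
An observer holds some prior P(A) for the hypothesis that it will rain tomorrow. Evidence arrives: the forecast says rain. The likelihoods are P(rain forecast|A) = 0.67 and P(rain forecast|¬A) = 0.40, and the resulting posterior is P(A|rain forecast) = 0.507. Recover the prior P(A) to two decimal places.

P(A) = 0.38

In odds form, posterior odds = prior odds × likelihood ratio, so prior odds = posterior odds ÷ LR.
Posterior odds = 0.507/(1−0.507) = 1.0284. LR = 0.67/0.40 = 1.6750.
Prior odds = 1.0284/1.6750 = 0.6140, so P(A) = 0.6140/(1+0.6140) ≈ 0.38.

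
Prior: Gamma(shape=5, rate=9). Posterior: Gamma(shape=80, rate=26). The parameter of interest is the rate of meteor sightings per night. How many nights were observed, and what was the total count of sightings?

n = 17 nights with total 75 sightings

A Gamma(α, β) prior (rate parametrization) on a Poisson rate with n observations summing to S gives posterior Gamma(α+S, β+n).
Matching: Σxᵢ = 80 − 5 = 75 and n = 26 − 9 = 17.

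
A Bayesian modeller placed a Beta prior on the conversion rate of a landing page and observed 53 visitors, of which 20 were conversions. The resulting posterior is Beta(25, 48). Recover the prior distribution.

Beta(5, 15)

Under Beta–binomial conjugacy the posterior parameters are (a+s, b+f).
Subtract the data counts: 25−20=5, 48−33=15.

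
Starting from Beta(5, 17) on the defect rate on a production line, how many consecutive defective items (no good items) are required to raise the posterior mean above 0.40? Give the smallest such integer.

After k defective items and 0 good items the posterior is Beta(5+k, 17), with mean (5+k)/(5+17+k).
Set (5+k)/(22+k) > 0.40 and solve: k > (0.40·22 − 5)/(1 − 0.40) = 6.333.
The smallest integer exceeding 6.333 is 7, and checking k=7: (12)/(29) = 0.4138 > 0.40.

k = 7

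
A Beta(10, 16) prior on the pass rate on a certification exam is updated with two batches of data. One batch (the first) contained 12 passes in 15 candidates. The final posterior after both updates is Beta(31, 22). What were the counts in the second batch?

Because Beta–binomial updating is additive in the counts, the combined data contributed (α_post−α_prior, β_post−β_prior) successes and failures.
Total across both batches: 31−10=21 passes, 22−16=6 failures.
Subtract the first batch: 21−12=9 passes and 6−3=3 failures.

9 passes and 3 failures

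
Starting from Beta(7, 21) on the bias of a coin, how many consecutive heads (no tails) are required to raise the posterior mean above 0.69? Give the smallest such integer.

k = 40

After k heads and 0 tails the posterior is Beta(7+k, 21), with mean (7+k)/(7+21+k).
Set (7+k)/(28+k) > 0.69 and solve: k > (0.69·28 − 7)/(1 − 0.69) = 39.742.
The smallest integer exceeding 39.742 is 40, and checking k=40: (47)/(68) = 0.6912 > 0.69.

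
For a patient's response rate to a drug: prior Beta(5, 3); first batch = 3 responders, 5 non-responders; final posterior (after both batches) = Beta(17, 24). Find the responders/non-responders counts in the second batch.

9 responders and 16 non-responders

Because Beta–binomial updating is additive in the counts, the combined data contributed (α_post−α_prior, β_post−β_prior) successes and failures.
Total across both batches: 17−5=12 responders, 24−3=21 non-responders.
Subtract the first batch: 12−3=9 responders and 21−5=16 non-responders.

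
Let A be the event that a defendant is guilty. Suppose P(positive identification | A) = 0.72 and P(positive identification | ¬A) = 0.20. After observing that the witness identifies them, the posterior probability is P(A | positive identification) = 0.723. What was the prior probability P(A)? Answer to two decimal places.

P(A) = 0.42

Bayes' rule in odds form gives O(A|E) = O(A)·[P(E|A)/P(E|¬A)], hence O(A) = O(A|E)/LR.
Posterior odds = 0.723/(1−0.723) = 2.6101. LR = 0.72/0.20 = 3.6000.
Prior odds = 2.6101/3.6000 = 0.7250, so P(A) = 0.7250/(1+0.7250) ≈ 0.42.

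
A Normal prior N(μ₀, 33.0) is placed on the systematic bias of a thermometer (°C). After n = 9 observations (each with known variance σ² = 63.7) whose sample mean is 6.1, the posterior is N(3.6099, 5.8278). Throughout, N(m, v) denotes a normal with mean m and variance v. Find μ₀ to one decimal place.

μ₀ = -8.0

The posterior mean is a precision-weighted average: μ_n = (τ₀μ₀ + τ_data·x̄)/(τ₀+τ_data), with τ₀=1/σ₀² and τ_data=n/σ².
Here τ₀ = 1/33.0 = 0.030303 and τ_data = 9/63.7 = 0.141287, so τ_n = 0.171590.
Rearranging for μ₀: μ₀ = (μ_n·τ_n − τ_data·x̄)/τ₀ = (3.6099·0.171590 − 0.141287·6.1) / 0.030303 = -0.242428/0.030303 ≈ -8.0.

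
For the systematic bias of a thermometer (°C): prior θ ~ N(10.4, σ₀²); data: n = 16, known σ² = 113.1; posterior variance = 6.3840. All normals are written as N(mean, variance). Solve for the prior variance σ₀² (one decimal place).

σ₀² = 65.9

For the Normal–Normal model with known σ², precisions add: τ_n = τ₀ + n/σ².
So 1/σ₀² = 1/6.3840 − 16/113.1 = 0.156642 − 0.141468 = 0.015174.
Hence σ₀² = 1/0.015174 ≈ 65.9.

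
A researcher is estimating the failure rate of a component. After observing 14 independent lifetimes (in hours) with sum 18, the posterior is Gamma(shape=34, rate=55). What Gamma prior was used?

For an exponential likelihood with a Gamma(α, β) prior on the rate, n observations with total T give posterior Gamma(α+n, β+T).
So α = 34 − 14 = 20 and β = 55 − 18 = 37.

Gamma(shape=20, rate=37)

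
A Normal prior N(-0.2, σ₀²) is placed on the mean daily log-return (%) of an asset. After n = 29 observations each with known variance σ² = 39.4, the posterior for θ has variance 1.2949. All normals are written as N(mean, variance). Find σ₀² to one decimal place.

σ₀² = 27.6

For the Normal–Normal model with known σ², precisions add: τ_n = τ₀ + n/σ².
So 1/σ₀² = 1/1.2949 − 29/39.4 = 0.772260 − 0.736041 = 0.036219.
Hence σ₀² = 1/0.036219 ≈ 27.6.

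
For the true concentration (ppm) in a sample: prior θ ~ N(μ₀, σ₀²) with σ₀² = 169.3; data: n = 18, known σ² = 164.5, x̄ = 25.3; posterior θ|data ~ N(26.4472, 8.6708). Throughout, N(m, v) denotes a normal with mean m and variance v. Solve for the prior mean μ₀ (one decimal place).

μ₀ = 47.7

With known observation variance, the Normal–Normal posterior has precision τ_n = τ₀ + n/σ² and mean μ_n = (τ₀μ₀ + (n/σ²)x̄)/τ_n.
Here τ₀ = 1/169.3 = 0.005907 and τ_data = 18/164.5 = 0.109422, so τ_n = 0.115329.
Rearranging for μ₀: μ₀ = (μ_n·τ_n − τ_data·x̄)/τ₀ = (26.4472·0.115329 − 0.109422·25.3) / 0.005907 = 0.281753/0.005907 ≈ 47.7.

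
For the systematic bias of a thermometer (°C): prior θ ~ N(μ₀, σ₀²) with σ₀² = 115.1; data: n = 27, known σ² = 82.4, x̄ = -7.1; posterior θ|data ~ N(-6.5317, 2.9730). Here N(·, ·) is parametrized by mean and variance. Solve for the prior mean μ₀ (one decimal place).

μ₀ = 14.9

The posterior mean is a precision-weighted average: μ_n = (τ₀μ₀ + τ_data·x̄)/(τ₀+τ_data), with τ₀=1/σ₀² and τ_data=n/σ².
Here τ₀ = 1/115.1 = 0.008688 and τ_data = 27/82.4 = 0.327670, so τ_n = 0.336358.
Rearranging for μ₀: μ₀ = (μ_n·τ_n − τ_data·x̄)/τ₀ = (-6.5317·0.336358 − 0.327670·-7.1) / 0.008688 = 0.129467/0.008688 ≈ 14.9.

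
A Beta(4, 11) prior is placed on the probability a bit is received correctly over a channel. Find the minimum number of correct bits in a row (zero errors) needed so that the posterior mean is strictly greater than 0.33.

After k correct bits and 0 errors the posterior is Beta(4+k, 11), with mean (4+k)/(4+11+k).
Set (4+k)/(15+k) > 0.33 and solve: k > (0.33·15 − 4)/(1 − 0.33) = 1.418.
The smallest integer exceeding 1.418 is 2, and checking k=2: (6)/(17) = 0.3529 > 0.33.

k = 2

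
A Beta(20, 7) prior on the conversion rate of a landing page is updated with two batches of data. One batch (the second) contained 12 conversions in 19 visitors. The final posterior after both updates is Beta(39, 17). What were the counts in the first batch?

Sequential conjugate updates are equivalent to a single update on the pooled data, so total successes = posterior α − prior α and total failures = posterior β − prior β.
Total across both batches: 39−20=19 conversions, 17−7=10 bounces.
Subtract the second batch: 19−12=7 conversions and 10−7=3 bounces.

7 conversions and 3 bounces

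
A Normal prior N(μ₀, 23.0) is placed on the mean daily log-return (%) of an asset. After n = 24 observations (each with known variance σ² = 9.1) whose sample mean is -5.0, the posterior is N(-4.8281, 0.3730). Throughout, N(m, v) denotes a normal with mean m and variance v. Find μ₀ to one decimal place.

μ₀ = 5.6

With known observation variance, the Normal–Normal posterior has precision τ_n = τ₀ + n/σ² and mean μ_n = (τ₀μ₀ + (n/σ²)x̄)/τ_n.
Here τ₀ = 1/23.0 = 0.043478 and τ_data = 24/9.1 = 2.637363, so τ_n = 2.680841.
Rearranging for μ₀: μ₀ = (μ_n·τ_n − τ_data·x̄)/τ₀ = (-4.8281·2.680841 − 2.637363·-5.0) / 0.043478 = 0.243447/0.043478 ≈ 5.6.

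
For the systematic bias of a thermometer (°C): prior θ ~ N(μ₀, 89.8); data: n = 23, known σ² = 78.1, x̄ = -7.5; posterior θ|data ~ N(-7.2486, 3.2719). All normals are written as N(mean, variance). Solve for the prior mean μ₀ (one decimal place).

μ₀ = -0.6

With known observation variance, the Normal–Normal posterior has precision τ_n = τ₀ + n/σ² and mean μ_n = (τ₀μ₀ + (n/σ²)x̄)/τ_n.
Here τ₀ = 1/89.8 = 0.011136 and τ_data = 23/78.1 = 0.294494, so τ_n = 0.305630.
Rearranging for μ₀: μ₀ = (μ_n·τ_n − τ_data·x̄)/τ₀ = (-7.2486·0.305630 − 0.294494·-7.5) / 0.011136 = -0.006685/0.011136 ≈ -0.6.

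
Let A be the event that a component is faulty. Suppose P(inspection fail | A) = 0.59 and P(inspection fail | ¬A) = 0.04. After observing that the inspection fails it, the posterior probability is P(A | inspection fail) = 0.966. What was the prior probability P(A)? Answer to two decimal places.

P(A) = 0.66

Bayes' rule in odds form gives O(A|E) = O(A)·[P(E|A)/P(E|¬A)], hence O(A) = O(A|E)/LR.
Posterior odds = 0.966/(1−0.966) = 28.4118. LR = 0.59/0.04 = 14.7500.
Prior odds = 28.4118/14.7500 = 1.9262, so P(A) = 1.9262/(1+1.9262) ≈ 0.66.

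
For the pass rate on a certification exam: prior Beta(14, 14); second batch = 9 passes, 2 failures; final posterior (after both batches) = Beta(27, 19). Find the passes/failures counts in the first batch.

4 passes and 3 failures

Because Beta–binomial updating is additive in the counts, the combined data contributed (α_post−α_prior, β_post−β_prior) successes and failures.
Total across both batches: 27−14=13 passes, 19−14=5 failures.
Subtract the second batch: 13−9=4 passes and 5−2=3 failures.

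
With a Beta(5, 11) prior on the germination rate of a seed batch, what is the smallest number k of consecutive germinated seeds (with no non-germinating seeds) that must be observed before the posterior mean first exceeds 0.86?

After k germinated seeds and 0 non-germinating seeds the posterior is Beta(5+k, 11), with mean (5+k)/(5+11+k).
Set (5+k)/(16+k) > 0.86 and solve: k > (0.86·16 − 5)/(1 − 0.86) = 62.571.
The smallest integer exceeding 62.571 is 63, and checking k=63: (68)/(79) = 0.8608 > 0.86.

k = 63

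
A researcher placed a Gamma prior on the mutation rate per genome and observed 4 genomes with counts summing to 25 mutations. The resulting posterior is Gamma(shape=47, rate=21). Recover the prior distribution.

A Gamma(α, β) prior (rate parametrization) on a Poisson rate with n observations summing to S gives posterior Gamma(α+S, β+n).
So α = 47 − 25 = 22 and β = 21 − 4 = 17.

Gamma(shape=22, rate=17)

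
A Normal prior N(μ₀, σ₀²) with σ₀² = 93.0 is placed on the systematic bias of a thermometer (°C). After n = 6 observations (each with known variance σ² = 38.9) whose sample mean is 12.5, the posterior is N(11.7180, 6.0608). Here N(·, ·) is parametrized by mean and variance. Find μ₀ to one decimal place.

With known observation variance, the Normal–Normal posterior has precision τ_n = τ₀ + n/σ² and mean μ_n = (τ₀μ₀ + (n/σ²)x̄)/τ_n.
Here τ₀ = 1/93.0 = 0.010753 and τ_data = 6/38.9 = 0.154242, so τ_n = 0.164995.
Rearranging for μ₀: μ₀ = (μ_n·τ_n − τ_data·x̄)/τ₀ = (11.7180·0.164995 − 0.154242·12.5) / 0.010753 = 0.005386/0.010753 ≈ 0.5.

μ₀ = 0.5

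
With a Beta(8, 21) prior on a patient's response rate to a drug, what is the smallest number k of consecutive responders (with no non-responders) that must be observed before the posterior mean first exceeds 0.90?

After k responders and 0 non-responders the posterior is Beta(8+k, 21), with mean (8+k)/(8+21+k).
Set (8+k)/(29+k) > 0.90 and solve: k > (0.90·29 − 8)/(1 − 0.90) = 181.000.
The smallest integer exceeding 181.000 is 182.

k = 182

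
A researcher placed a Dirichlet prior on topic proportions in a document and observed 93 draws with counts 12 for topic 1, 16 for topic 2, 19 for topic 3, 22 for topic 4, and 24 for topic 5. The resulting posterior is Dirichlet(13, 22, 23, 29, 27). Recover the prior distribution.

For a Dirichlet(α) prior with multinomial counts c, the posterior is Dirichlet(α + c) componentwise.
Subtract each count from the matching posterior parameter: 13−12=1, 22−16=6, 23−19=4, 29−22=7, 27−24=3.

Dirichlet(1, 6, 4, 7, 3)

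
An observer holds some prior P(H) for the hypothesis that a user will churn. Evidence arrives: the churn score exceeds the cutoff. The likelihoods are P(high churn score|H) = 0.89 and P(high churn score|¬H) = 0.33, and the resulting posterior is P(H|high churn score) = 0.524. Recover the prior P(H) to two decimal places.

Bayes' rule in odds form gives O(H|E) = O(H)·[P(E|H)/P(E|¬H)], hence O(H) = O(H|E)/LR.
Posterior odds = 0.524/(1−0.524) = 1.1008. LR = 0.89/0.33 = 2.6970.
Prior odds = 1.1008/2.6970 = 0.4082, so P(H) = 0.4082/(1+0.4082) ≈ 0.29.

P(H) = 0.29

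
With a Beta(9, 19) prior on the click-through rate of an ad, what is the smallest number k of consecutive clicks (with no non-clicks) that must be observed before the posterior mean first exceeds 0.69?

k = 34

After k clicks and 0 non-clicks the posterior is Beta(9+k, 19), with mean (9+k)/(9+19+k).
Set (9+k)/(28+k) > 0.69 and solve: k > (0.69·28 − 9)/(1 − 0.69) = 33.290.
The smallest integer exceeding 33.290 is 34.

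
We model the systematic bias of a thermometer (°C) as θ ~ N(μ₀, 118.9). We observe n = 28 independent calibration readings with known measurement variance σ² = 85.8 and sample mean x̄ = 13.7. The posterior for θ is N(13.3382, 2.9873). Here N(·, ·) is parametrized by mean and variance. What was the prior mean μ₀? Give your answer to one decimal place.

μ₀ = -0.7

With known observation variance, the Normal–Normal posterior has precision τ_n = τ₀ + n/σ² and mean μ_n = (τ₀μ₀ + (n/σ²)x̄)/τ_n.
Here τ₀ = 1/118.9 = 0.008410 and τ_data = 28/85.8 = 0.326340, so τ_n = 0.334750.
Rearranging for μ₀: μ₀ = (μ_n·τ_n − τ_data·x̄)/τ₀ = (13.3382·0.334750 − 0.326340·13.7) / 0.008410 = -0.005896/0.008410 ≈ -0.7.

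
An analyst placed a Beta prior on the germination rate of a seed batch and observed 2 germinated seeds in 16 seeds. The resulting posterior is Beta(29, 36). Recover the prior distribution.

A Beta(α, β) prior with s successes and f failures in binomial data gives a Beta(α+s, β+f) posterior.
So α = 29 − 2 = 27 and β = 36 − 14 = 22.

Beta(27, 22)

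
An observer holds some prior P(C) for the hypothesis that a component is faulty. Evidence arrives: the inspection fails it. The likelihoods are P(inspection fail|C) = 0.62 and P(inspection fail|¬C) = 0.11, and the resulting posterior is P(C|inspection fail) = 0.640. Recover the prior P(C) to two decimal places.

Bayes' rule in odds form gives O(C|E) = O(C)·[P(E|C)/P(E|¬C)], hence O(C) = O(C|E)/LR.
Posterior odds = 0.640/(1−0.640) = 1.7778. LR = 0.62/0.11 = 5.6364.
Prior odds = 1.7778/5.6364 = 0.3154, so P(C) = 0.3154/(1+0.3154) ≈ 0.24.

P(C) = 0.24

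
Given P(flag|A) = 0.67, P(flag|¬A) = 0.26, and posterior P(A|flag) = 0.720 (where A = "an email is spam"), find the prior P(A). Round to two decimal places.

P(A) = 0.50

In odds form, posterior odds = prior odds × likelihood ratio, so prior odds = posterior odds ÷ LR.
Posterior odds = 0.720/(1−0.720) = 2.5714. LR = 0.67/0.26 = 2.5769.
Prior odds = 2.5714/2.5769 = 0.9979, so P(A) = 0.9979/(1+0.9979) ≈ 0.50.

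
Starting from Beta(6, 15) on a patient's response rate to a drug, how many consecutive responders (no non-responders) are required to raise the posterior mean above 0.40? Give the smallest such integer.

k = 5

After k responders and 0 non-responders the posterior is Beta(6+k, 15), with mean (6+k)/(6+15+k).
Set (6+k)/(21+k) > 0.40 and solve: k > (0.40·21 − 6)/(1 − 0.40) = 4.000.
The smallest integer exceeding 4.000 is 5, and checking k=5: (11)/(26) = 0.4231 > 0.40.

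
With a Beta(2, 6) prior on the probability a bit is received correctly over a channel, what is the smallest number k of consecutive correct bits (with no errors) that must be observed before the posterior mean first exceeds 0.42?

k = 3

After k correct bits and 0 errors the posterior is Beta(2+k, 6), with mean (2+k)/(2+6+k).
Set (2+k)/(8+k) > 0.42 and solve: k > (0.42·8 − 2)/(1 − 0.42) = 2.345.
The smallest integer exceeding 2.345 is 3, and checking k=3: (5)/(11) = 0.4545 > 0.42.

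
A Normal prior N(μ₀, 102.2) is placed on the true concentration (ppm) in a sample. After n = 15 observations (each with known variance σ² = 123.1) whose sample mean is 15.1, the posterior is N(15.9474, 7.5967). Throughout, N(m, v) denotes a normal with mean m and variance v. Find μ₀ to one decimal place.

μ₀ = 26.5

The posterior mean is a precision-weighted average: μ_n = (τ₀μ₀ + τ_data·x̄)/(τ₀+τ_data), with τ₀=1/σ₀² and τ_data=n/σ².
Here τ₀ = 1/102.2 = 0.009785 and τ_data = 15/123.1 = 0.121852, so τ_n = 0.131637.
Rearranging for μ₀: μ₀ = (μ_n·τ_n − τ_data·x̄)/τ₀ = (15.9474·0.131637 − 0.121852·15.1) / 0.009785 = 0.259303/0.009785 ≈ 26.5.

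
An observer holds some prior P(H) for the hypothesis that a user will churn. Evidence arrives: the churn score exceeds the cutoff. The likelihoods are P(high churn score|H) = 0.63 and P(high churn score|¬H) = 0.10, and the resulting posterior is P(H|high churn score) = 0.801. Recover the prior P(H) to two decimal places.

P(H) = 0.39

In odds form, posterior odds = prior odds × likelihood ratio, so prior odds = posterior odds ÷ LR.
Posterior odds = 0.801/(1−0.801) = 4.0251. LR = 0.63/0.10 = 6.3000.
Prior odds = 4.0251/6.3000 = 0.6389, so P(H) = 0.6389/(1+0.6389) ≈ 0.39.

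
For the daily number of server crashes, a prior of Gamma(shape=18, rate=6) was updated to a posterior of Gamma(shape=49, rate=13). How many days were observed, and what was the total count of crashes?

A Gamma(α, β) prior (rate parametrization) on a Poisson rate with n observations summing to S gives posterior Gamma(α+S, β+n).
Matching: Σxᵢ = 49 − 18 = 31 and n = 13 − 6 = 7.

n = 7 days with total 31 crashes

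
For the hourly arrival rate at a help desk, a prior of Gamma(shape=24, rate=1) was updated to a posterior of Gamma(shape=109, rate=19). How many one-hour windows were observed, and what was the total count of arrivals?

n = 18 one-hour windows with total 85 arrivals

A Gamma(α, β) prior (rate parametrization) on a Poisson rate with n observations summing to S gives posterior Gamma(α+S, β+n).
Matching: Σxᵢ = 109 − 24 = 85 and n = 19 − 1 = 18.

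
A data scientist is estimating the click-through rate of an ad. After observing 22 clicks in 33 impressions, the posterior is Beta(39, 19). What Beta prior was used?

Beta(17, 8)

A Beta(a, b) prior with s successes and f failures in binomial data gives a Beta(a+s, b+f) posterior.
So a = 39 − 22 = 17 and b = 19 − 11 = 8.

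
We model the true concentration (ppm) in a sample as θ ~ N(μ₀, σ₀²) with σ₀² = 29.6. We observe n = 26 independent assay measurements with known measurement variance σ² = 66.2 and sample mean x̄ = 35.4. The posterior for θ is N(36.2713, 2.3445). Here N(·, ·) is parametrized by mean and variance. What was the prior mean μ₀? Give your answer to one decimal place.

μ₀ = 46.4

The posterior mean is a precision-weighted average: μ_n = (τ₀μ₀ + τ_data·x̄)/(τ₀+τ_data), with τ₀=1/σ₀² and τ_data=n/σ².
Here τ₀ = 1/29.6 = 0.033784 and τ_data = 26/66.2 = 0.392749, so τ_n = 0.426533.
Rearranging for μ₀: μ₀ = (μ_n·τ_n − τ_data·x̄)/τ₀ = (36.2713·0.426533 − 0.392749·35.4) / 0.033784 = 1.567592/0.033784 ≈ 46.4.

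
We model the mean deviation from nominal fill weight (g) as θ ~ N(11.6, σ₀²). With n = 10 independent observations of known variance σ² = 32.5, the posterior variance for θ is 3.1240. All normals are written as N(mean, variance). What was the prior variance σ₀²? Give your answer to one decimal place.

σ₀² = 80.6

For the Normal–Normal model with known σ², precisions add: τ_n = τ₀ + n/σ².
So 1/σ₀² = 1/3.1240 − 10/32.5 = 0.320102 − 0.307692 = 0.012410.
Hence σ₀² = 1/0.012410 ≈ 80.6.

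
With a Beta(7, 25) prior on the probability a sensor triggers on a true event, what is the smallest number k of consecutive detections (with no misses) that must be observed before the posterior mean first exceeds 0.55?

After k detections and 0 misses the posterior is Beta(7+k, 25), with mean (7+k)/(7+25+k).
Set (7+k)/(32+k) > 0.55 and solve: k > (0.55·32 − 7)/(1 − 0.55) = 23.556.
The smallest integer exceeding 23.556 is 24, and checking k=24: (31)/(56) = 0.5536 > 0.55.

k = 24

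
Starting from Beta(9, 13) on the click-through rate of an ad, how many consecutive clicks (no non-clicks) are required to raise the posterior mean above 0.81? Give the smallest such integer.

k = 47

After k clicks and 0 non-clicks the posterior is Beta(9+k, 13), with mean (9+k)/(9+13+k).
Set (9+k)/(22+k) > 0.81 and solve: k > (0.81·22 − 9)/(1 − 0.81) = 46.421.
The smallest integer exceeding 46.421 is 47.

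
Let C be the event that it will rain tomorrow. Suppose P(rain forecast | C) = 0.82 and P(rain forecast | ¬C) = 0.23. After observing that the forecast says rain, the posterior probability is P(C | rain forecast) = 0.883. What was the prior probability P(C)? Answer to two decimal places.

Bayes' rule in odds form gives O(C|E) = O(C)·[P(E|C)/P(E|¬C)], hence O(C) = O(C|E)/LR.
Posterior odds = 0.883/(1−0.883) = 7.5470. LR = 0.82/0.23 = 3.5652.
Prior odds = 7.5470/3.5652 = 2.1169, so P(C) = 2.1169/(1+2.1169) ≈ 0.68.

P(C) = 0.68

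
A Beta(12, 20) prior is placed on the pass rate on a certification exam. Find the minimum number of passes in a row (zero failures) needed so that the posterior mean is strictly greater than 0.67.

After k passes and 0 failures the posterior is Beta(12+k, 20), with mean (12+k)/(12+20+k).
Set (12+k)/(32+k) > 0.67 and solve: k > (0.67·32 − 12)/(1 − 0.67) = 28.606.
The smallest integer exceeding 28.606 is 29, and checking k=29: (41)/(61) = 0.6721 > 0.67.

k = 29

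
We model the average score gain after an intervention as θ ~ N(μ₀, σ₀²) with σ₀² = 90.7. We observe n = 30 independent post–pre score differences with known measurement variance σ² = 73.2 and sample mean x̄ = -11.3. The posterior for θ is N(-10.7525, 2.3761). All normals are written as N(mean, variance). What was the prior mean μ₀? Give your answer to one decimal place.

μ₀ = 9.6

With known observation variance, the Normal–Normal posterior has precision τ_n = τ₀ + n/σ² and mean μ_n = (τ₀μ₀ + (n/σ²)x̄)/τ_n.
Here τ₀ = 1/90.7 = 0.011025 and τ_data = 30/73.2 = 0.409836, so τ_n = 0.420861.
Rearranging for μ₀: μ₀ = (μ_n·τ_n − τ_data·x̄)/τ₀ = (-10.7525·0.420861 − 0.409836·-11.3) / 0.011025 = 0.105839/0.011025 ≈ 9.6.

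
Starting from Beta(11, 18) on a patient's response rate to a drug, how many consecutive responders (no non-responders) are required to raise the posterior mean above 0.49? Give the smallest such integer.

k = 7

After k responders and 0 non-responders the posterior is Beta(11+k, 18), with mean (11+k)/(11+18+k).
Set (11+k)/(29+k) > 0.49 and solve: k > (0.49·29 − 11)/(1 − 0.49) = 6.294.
The smallest integer exceeding 6.294 is 7, and checking k=7: (18)/(36) = 0.5000 > 0.49.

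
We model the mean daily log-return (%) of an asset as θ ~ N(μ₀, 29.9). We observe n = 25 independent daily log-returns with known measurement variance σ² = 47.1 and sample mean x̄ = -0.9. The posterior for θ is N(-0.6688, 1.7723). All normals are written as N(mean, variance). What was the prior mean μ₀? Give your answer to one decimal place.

μ₀ = 3.0

The posterior mean is a precision-weighted average: μ_n = (τ₀μ₀ + τ_data·x̄)/(τ₀+τ_data), with τ₀=1/σ₀² and τ_data=n/σ².
Here τ₀ = 1/29.9 = 0.033445 and τ_data = 25/47.1 = 0.530786, so τ_n = 0.564231.
Rearranging for μ₀: μ₀ = (μ_n·τ_n − τ_data·x̄)/τ₀ = (-0.6688·0.564231 − 0.530786·-0.9) / 0.033445 = 0.100350/0.033445 ≈ 3.0.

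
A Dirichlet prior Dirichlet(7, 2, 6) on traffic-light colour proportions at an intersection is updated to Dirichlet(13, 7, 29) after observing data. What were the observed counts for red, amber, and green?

For a Dirichlet(α) prior with multinomial counts c, the posterior is Dirichlet(α + c) componentwise.
Counts are posterior − prior componentwise: 13−7=6, 7−2=5, 29−6=23.

counts (6, 5, 23)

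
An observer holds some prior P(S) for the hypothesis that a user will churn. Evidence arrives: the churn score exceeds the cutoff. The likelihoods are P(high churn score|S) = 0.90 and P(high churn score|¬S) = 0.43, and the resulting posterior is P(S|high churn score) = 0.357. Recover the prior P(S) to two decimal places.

In odds form, posterior odds = prior odds × likelihood ratio, so prior odds = posterior odds ÷ LR.
Posterior odds = 0.357/(1−0.357) = 0.5552. LR = 0.90/0.43 = 2.0930.
Prior odds = 0.5552/2.0930 = 0.2653, so P(S) = 0.2653/(1+0.2653) ≈ 0.21.

P(S) = 0.21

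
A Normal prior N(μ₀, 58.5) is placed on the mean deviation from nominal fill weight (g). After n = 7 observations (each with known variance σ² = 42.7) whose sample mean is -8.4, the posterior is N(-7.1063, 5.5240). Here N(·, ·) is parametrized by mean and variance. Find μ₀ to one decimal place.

μ₀ = 5.3

With known observation variance, the Normal–Normal posterior has precision τ_n = τ₀ + n/σ² and mean μ_n = (τ₀μ₀ + (n/σ²)x̄)/τ_n.
Here τ₀ = 1/58.5 = 0.017094 and τ_data = 7/42.7 = 0.163934, so τ_n = 0.181028.
Rearranging for μ₀: μ₀ = (μ_n·τ_n − τ_data·x̄)/τ₀ = (-7.1063·0.181028 − 0.163934·-8.4) / 0.017094 = 0.090606/0.017094 ≈ 5.3.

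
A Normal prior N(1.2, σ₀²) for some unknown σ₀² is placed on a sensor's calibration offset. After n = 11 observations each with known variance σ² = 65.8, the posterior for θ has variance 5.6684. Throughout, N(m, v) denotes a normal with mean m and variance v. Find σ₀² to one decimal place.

σ₀² = 108.2

Posterior precision equals prior precision plus data precision: 1/σ_n² = 1/σ₀² + n/σ².
So 1/σ₀² = 1/5.6684 − 11/65.8 = 0.176417 − 0.167173 = 0.009244.
Hence σ₀² = 1/0.009244 ≈ 108.2.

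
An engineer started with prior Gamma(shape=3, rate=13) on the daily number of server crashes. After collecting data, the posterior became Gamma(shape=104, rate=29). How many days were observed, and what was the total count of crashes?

n = 16 days with total 101 crashes

Gamma–Poisson conjugacy: posterior shape = α + Σxᵢ, posterior rate = β + n.
Matching: Σxᵢ = 104 − 3 = 101 and n = 29 − 13 = 16.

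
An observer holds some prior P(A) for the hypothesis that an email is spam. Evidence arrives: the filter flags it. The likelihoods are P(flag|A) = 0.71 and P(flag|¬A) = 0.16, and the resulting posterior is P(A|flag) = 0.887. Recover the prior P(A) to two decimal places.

P(A) = 0.64

Bayes' rule in odds form gives O(A|E) = O(A)·[P(E|A)/P(E|¬A)], hence O(A) = O(A|E)/LR.
Posterior odds = 0.887/(1−0.887) = 7.8496. LR = 0.71/0.16 = 4.4375.
Prior odds = 7.8496/4.4375 = 1.7689, so P(A) = 1.7689/(1+1.7689) ≈ 0.64.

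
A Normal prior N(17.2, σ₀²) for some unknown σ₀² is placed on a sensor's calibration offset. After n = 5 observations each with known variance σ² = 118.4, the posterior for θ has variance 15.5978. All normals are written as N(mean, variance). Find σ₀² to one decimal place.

Posterior precision equals prior precision plus data precision: 1/σ_n² = 1/σ₀² + n/σ².
So 1/σ₀² = 1/15.5978 − 5/118.4 = 0.064112 − 0.042230 = 0.021882.
Hence σ₀² = 1/0.021882 ≈ 45.7.

σ₀² = 45.7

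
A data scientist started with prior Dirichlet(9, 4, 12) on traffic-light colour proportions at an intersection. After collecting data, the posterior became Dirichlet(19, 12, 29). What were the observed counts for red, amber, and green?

counts (10, 8, 17)

For a Dirichlet(α) prior with multinomial counts c, the posterior is Dirichlet(α + c) componentwise.
Counts are posterior − prior componentwise: 19−9=10, 12−4=8, 29−12=17.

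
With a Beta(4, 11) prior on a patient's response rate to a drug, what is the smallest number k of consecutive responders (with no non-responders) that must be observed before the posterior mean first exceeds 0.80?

After k responders and 0 non-responders the posterior is Beta(4+k, 11), with mean (4+k)/(4+11+k).
Set (4+k)/(15+k) > 0.80 and solve: k > (0.80·15 − 4)/(1 − 0.80) = 40.000.
The smallest integer exceeding 40.000 is 41, and checking k=41: (45)/(56) = 0.8036 > 0.80.

k = 41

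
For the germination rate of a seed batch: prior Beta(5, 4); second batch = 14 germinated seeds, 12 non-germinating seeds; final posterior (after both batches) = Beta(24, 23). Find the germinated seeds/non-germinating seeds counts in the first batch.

5 germinated seeds and 7 non-germinating seeds

Sequential conjugate updates are equivalent to a single update on the pooled data, so total successes = posterior α − prior α and total failures = posterior β − prior β.
Total across both batches: 24−5=19 germinated seeds, 23−4=19 non-germinating seeds.
Subtract the second batch: 19−14=5 germinated seeds and 19−12=7 non-germinating seeds.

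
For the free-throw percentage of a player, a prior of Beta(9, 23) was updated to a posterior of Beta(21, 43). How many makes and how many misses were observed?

Under Beta–binomial conjugacy the posterior parameters are (α+s, β+f).
So s = 21 − 9 = 12 and f = 43 − 23 = 20.

12 makes and 20 misses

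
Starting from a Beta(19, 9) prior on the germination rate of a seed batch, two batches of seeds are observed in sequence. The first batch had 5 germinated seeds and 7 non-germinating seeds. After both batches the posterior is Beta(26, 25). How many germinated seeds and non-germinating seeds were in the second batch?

Sequential conjugate updates are equivalent to a single update on the pooled data, so total successes = posterior α − prior α and total failures = posterior β − prior β.
Total across both batches: 26−19=7 germinated seeds, 25−9=16 non-germinating seeds.
Subtract the first batch: 7−5=2 germinated seeds and 16−7=9 non-germinating seeds.

2 germinated seeds and 9 non-germinating seeds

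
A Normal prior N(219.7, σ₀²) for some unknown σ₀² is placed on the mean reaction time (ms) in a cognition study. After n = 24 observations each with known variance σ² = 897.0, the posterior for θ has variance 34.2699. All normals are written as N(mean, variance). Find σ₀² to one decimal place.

Posterior precision equals prior precision plus data precision: 1/σ_n² = 1/σ₀² + n/σ².
So 1/σ₀² = 1/34.2699 − 24/897.0 = 0.029180 − 0.026756 = 0.002424.
Hence σ₀² = 1/0.002424 ≈ 412.5.

σ₀² = 412.5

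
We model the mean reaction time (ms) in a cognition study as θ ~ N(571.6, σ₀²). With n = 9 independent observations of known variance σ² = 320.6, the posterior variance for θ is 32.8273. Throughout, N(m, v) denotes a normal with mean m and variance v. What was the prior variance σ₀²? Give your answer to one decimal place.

σ₀² = 418.4

For the Normal–Normal model with known σ², precisions add: τ_n = τ₀ + n/σ².
So 1/σ₀² = 1/32.8273 − 9/320.6 = 0.030462 − 0.028072 = 0.002390.
Hence σ₀² = 1/0.002390 ≈ 418.4.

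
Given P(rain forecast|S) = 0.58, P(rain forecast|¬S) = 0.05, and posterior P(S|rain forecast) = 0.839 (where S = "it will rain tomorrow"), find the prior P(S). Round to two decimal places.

In odds form, posterior odds = prior odds × likelihood ratio, so prior odds = posterior odds ÷ LR.
Posterior odds = 0.839/(1−0.839) = 5.2112. LR = 0.58/0.05 = 11.6000.
Prior odds = 5.2112/11.6000 = 0.4492, so P(S) = 0.4492/(1+0.4492) ≈ 0.31.

P(S) = 0.31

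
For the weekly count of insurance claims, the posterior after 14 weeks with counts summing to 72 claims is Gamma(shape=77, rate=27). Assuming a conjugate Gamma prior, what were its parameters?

A Gamma(α, β) prior (rate parametrization) on a Poisson rate with n observations summing to S gives posterior Gamma(α+S, β+n).
So α = 77 − 72 = 5 and β = 27 − 14 = 13.

Gamma(shape=5, rate=13)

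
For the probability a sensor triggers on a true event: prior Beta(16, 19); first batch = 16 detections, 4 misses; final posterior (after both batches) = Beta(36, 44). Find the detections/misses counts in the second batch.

4 detections and 21 misses

Because Beta–binomial updating is additive in the counts, the combined data contributed (α_post−α_prior, β_post−β_prior) successes and failures.
Total across both batches: 36−16=20 detections, 44−19=25 misses.
Subtract the first batch: 20−16=4 detections and 25−4=21 misses.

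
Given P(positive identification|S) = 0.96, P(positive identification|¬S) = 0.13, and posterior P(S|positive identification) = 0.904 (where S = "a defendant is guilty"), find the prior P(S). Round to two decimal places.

P(S) = 0.56

In odds form, posterior odds = prior odds × likelihood ratio, so prior odds = posterior odds ÷ LR.
Posterior odds = 0.904/(1−0.904) = 9.4167. LR = 0.96/0.13 = 7.3846.
Prior odds = 9.4167/7.3846 = 1.2752, so P(S) = 1.2752/(1+1.2752) ≈ 0.56.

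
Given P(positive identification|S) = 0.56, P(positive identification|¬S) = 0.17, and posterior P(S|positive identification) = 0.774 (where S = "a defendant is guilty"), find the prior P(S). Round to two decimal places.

Bayes' rule in odds form gives O(S|E) = O(S)·[P(E|S)/P(E|¬S)], hence O(S) = O(S|E)/LR.
Posterior odds = 0.774/(1−0.774) = 3.4248. LR = 0.56/0.17 = 3.2941.
Prior odds = 3.4248/3.2941 = 1.0397, so P(S) = 1.0397/(1+1.0397) ≈ 0.51.

P(S) = 0.51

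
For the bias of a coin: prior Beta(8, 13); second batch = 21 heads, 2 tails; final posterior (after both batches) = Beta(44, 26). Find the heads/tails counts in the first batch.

15 heads and 11 tails

Sequential conjugate updates are equivalent to a single update on the pooled data, so total successes = posterior α − prior α and total failures = posterior β − prior β.
Total across both batches: 44−8=36 heads, 26−13=13 tails.
Subtract the second batch: 36−21=15 heads and 13−2=11 tails.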